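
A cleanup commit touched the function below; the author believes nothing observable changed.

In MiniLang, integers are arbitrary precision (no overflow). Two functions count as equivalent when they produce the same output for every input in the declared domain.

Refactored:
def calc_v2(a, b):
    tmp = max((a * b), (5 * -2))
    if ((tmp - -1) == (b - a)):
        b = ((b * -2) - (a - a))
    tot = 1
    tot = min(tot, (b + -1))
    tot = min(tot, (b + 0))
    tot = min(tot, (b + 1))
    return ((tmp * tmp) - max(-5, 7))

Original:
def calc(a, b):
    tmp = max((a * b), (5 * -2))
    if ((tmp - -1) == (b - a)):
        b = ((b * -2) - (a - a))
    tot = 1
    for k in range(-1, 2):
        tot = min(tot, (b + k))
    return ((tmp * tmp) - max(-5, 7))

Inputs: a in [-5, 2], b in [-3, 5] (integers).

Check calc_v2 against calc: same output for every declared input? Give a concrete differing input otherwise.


Comparing the listings, the differences include: local variable names differ; min/max/abs usage differs; statement counts differ; loop structure differs; arithmetic usage differs; constant usage differs.
Spot check at a=1, b=0 — calc: tmp := 0 | ((tmp - -1) == (b - a)): false | tot := 1 | iter k=-1: | tot := -1 | iter k=0: | tot := -1 | iter k=1: | tot := -1 | result -7. calc_v2: tmp := 0 | ((tmp - -1) == (b - a)): false | tot := 1 | tot := -1 | tot := -1 | tot := -1 | result -7. Both give -7.
Every one of the 72 inputs gives matching results.
verdict: equivalent


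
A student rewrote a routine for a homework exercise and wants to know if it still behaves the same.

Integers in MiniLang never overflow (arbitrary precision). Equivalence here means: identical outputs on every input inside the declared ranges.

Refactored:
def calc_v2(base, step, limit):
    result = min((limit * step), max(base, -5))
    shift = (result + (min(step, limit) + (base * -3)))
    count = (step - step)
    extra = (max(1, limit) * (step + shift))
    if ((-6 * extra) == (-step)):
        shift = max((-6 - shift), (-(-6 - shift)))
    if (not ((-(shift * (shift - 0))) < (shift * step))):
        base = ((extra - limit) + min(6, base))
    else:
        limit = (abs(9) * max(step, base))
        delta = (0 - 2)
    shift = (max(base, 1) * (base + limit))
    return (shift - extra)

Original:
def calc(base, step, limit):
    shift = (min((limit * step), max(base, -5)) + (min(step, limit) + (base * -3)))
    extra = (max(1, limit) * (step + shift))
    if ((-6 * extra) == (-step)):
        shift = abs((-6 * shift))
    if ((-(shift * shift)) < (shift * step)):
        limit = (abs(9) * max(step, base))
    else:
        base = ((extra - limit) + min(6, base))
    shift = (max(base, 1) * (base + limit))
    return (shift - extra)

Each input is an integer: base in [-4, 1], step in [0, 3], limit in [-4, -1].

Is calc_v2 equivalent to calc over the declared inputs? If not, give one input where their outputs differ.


Not equivalent: base=-2, step=0, limit=-4 separates them (-4 vs -2).
calc: shift becomes 0; next extra becomes 0; next ((-6 * extra) == (-step)) evaluates to true; next shift becomes 0; next ((-(shift * shift)) < (shift * step)) evaluates to false; next base becomes 2; next shift becomes -4; next final value -4
calc_v2: result becomes -2; next shift becomes 0; next count becomes 0; next extra becomes 0; next ((-6 * extra) == (-step)) evaluates to true; next shift becomes 6; next (not ((-(shift * (shift - 0))) < (shift * step))) evaluates to false; next limit becomes 0; next delta becomes -2; next shift becomes -2; next final value -2
verdict: not equivalent; witness: base=-2, step=0, limit=-4


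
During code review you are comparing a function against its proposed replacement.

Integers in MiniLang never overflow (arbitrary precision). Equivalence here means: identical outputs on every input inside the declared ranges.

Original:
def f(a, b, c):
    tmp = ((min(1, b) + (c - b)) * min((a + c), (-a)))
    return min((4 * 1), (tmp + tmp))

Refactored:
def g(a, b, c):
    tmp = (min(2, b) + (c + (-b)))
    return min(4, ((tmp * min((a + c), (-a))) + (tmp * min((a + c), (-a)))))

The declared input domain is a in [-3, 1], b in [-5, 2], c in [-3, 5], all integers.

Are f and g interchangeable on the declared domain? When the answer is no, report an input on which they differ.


The rewrite breaks on a=-3, b=2, c=0, where the results are 4 and 0.
f: tmp=3, then returns 4
g: tmp=0, then returns 0
verdict: not equivalent; witness: a=-3, b=2, c=0


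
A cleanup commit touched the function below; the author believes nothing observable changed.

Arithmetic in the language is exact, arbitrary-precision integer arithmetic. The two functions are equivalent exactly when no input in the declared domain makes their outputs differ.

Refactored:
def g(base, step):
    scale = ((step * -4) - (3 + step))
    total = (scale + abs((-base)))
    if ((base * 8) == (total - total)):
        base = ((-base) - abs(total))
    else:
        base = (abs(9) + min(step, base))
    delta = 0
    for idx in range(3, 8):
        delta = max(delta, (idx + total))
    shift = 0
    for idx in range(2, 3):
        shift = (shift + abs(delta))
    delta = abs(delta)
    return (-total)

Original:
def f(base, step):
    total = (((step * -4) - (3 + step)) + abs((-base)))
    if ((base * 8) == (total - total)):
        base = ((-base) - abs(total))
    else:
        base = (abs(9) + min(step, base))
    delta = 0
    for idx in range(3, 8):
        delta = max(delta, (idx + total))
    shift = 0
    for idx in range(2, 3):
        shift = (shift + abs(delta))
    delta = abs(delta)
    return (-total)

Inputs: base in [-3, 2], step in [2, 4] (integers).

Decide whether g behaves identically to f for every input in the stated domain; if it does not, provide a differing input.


Behavior is preserved: although local variable names differ, plus statement counts differ, the outputs never diverge.
One worked example (base=0, step=4) — f: total becomes -23; next ((base * 8) == (total - total)) evaluates to true; next base becomes -23; next delta becomes 0; next at idx=3:; next delta becomes 0; next at idx=4:; next delta becomes 0; next at idx=5:; next delta becomes 0; next at idx=6:; next delta becomes 0; next at idx=7:; next delta becomes 0; next shift becomes 0; next at idx=2:; next shift becomes 0; next delta becomes 0; next final value 23; g: scale becomes -23; next total becomes -23; next ((base * 8) == (total - total)) evaluates to true; next base becomes -23; next delta becomes 0; next at idx=3:; next delta becomes 0; next at idx=4:; next delta becomes 0; next at idx=5:; next delta becomes 0; next at idx=6:; next delta becomes 0; next at idx=7:; next delta becomes 0; next shift becomes 0; next at idx=2:; next shift becomes 0; next delta becomes 0; next final value 23; agreement on 23.
Across all 18 domain points the two functions coincide.
verdict: equivalent


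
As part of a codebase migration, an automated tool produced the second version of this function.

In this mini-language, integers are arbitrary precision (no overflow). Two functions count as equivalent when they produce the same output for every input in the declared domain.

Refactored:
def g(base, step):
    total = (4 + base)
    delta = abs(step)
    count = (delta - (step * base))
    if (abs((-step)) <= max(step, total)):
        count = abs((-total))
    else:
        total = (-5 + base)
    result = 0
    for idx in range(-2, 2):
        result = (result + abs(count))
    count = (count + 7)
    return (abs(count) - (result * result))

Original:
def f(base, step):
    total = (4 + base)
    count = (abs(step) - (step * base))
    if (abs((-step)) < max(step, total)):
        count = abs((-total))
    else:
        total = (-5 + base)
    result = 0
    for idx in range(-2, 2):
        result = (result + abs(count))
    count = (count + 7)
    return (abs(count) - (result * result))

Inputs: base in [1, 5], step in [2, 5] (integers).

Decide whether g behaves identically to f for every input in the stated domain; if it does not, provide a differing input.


The rewrite breaks on base=1, step=5, where the results are 7 and -388.
f: total=5, then count=0, then (abs((-step)) < max(step, total)) is false, then total=-4, then result=0, then (idx=-2), then result=0, then (idx=-1), then result=0, then (idx=0), then result=0, then (idx=1), then result=0, then count=7, then returns 7
g: total=5, then delta=5, then count=0, then (abs((-step)) <= max(step, total)) is true, then count=5, then result=0, then (idx=-2), then result=5, then (idx=-1), then result=10, then (idx=0), then result=15, then (idx=1), then result=20, then count=12, then returns -388
verdict: not equivalent; witness: base=1, step=5


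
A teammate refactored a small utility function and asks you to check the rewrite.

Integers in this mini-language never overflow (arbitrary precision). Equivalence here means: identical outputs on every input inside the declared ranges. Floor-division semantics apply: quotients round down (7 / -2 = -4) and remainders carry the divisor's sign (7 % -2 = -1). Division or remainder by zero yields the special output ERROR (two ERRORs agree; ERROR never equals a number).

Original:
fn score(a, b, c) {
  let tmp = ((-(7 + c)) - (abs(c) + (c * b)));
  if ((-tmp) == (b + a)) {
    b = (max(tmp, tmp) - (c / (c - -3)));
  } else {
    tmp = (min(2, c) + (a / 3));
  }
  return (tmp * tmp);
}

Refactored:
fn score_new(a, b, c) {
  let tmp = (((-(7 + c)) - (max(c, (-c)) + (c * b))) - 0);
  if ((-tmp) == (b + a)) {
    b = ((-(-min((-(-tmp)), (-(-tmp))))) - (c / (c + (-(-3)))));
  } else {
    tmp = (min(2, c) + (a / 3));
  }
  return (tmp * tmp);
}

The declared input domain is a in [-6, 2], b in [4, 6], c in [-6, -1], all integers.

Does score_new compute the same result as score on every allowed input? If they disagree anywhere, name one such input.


There is a behavioral-looking edit here, yet the outcome never shifts on this domain.
Tracing a=-5, b=6, c=-4: score: tmp becomes 17; next ((-tmp) == (b + a)) evaluates to false; next tmp becomes -6; next final value 36 | score_new: tmp becomes 17; next ((-tmp) == (b + a)) evaluates to false; next tmp becomes -6; next final value 36 — matching result 36.
Every one of the 162 inputs gives matching results.
verdict: equivalent


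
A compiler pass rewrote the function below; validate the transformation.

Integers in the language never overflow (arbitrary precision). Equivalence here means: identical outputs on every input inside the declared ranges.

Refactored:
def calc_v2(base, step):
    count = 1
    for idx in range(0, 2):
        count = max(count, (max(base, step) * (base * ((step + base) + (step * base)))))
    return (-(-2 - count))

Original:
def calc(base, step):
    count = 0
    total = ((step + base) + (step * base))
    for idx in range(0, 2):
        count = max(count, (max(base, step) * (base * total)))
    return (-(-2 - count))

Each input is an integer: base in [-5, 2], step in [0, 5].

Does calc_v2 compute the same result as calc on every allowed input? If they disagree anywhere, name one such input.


These are not equivalent — on base=-5, step=0 the outputs split (2 vs 3).
calc: count becomes 0; next total becomes -5; next at idx=0:; next count becomes 0; next at idx=1:; next count becomes 0; next final value 2
calc_v2: count becomes 1; next at idx=0:; next count becomes 1; next at idx=1:; next count becomes 1; next final value 3
verdict: not equivalent; witness: base=-5, step=0


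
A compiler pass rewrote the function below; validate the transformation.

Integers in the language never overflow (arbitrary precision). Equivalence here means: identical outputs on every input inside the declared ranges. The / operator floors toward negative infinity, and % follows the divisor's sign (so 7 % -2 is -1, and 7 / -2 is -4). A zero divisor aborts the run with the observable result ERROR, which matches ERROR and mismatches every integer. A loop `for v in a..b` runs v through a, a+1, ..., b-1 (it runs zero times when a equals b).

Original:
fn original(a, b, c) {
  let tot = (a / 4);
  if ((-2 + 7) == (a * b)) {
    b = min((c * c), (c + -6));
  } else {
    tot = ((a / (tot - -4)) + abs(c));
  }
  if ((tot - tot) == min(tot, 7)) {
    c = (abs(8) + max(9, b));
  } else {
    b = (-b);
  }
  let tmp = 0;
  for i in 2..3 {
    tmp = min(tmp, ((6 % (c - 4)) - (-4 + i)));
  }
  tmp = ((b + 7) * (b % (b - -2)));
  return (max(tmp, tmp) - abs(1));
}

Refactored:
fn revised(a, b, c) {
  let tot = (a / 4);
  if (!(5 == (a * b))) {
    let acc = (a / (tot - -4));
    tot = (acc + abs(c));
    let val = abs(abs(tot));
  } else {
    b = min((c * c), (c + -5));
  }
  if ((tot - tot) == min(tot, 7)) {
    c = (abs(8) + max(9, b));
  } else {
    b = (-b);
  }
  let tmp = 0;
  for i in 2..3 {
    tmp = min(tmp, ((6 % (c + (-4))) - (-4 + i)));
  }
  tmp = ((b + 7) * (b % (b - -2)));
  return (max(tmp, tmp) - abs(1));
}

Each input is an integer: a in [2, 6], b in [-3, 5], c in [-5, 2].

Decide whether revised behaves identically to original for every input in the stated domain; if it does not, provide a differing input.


The rewrite breaks on a=5, b=1, c=-5, where the results are 197 and 169.
original: tot=1, then ((-2 + 7) == (a * b)) is true, then b=-11, then ((tot - tot) == min(tot, 7)) is false, then b=11, then tmp=0, then (i=2), then tmp=-1, then tmp=198, then returns 197
revised: tot=1, then (!(5 == (a * b))) is false, then b=-10, then ((tot - tot) == min(tot, 7)) is false, then b=10, then tmp=0, then (i=2), then tmp=-1, then tmp=170, then returns 169
verdict: not equivalent; witness: a=5, b=1, c=-5


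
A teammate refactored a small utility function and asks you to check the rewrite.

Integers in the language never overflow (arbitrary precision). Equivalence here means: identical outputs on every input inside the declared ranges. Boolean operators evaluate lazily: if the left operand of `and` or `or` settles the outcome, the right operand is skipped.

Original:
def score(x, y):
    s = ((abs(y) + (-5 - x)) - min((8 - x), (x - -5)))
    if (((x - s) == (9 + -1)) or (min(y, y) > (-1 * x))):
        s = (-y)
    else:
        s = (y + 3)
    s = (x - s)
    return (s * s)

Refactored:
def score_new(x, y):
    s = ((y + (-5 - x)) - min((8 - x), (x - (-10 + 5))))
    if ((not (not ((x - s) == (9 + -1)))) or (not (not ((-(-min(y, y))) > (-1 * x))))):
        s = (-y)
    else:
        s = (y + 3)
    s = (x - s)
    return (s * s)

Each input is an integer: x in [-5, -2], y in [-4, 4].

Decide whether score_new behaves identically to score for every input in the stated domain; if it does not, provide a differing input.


The rewrite breaks on x=-2, y=-4, where the results are 1 and 36.
score: s = -2; (((x - s) == (9 + -1)) or (min(y, y) > (-1 * x))) -> false; s = -1; s = -1; return 1
score_new: s = -10; ((not (not ((x - s) == (9 + -1)))) or (not (not ((-(-min(y, y))) > (-1 * x))))) -> true; s = 4; s = -6; return 36
verdict: not equivalent; witness: x=-2, y=-4


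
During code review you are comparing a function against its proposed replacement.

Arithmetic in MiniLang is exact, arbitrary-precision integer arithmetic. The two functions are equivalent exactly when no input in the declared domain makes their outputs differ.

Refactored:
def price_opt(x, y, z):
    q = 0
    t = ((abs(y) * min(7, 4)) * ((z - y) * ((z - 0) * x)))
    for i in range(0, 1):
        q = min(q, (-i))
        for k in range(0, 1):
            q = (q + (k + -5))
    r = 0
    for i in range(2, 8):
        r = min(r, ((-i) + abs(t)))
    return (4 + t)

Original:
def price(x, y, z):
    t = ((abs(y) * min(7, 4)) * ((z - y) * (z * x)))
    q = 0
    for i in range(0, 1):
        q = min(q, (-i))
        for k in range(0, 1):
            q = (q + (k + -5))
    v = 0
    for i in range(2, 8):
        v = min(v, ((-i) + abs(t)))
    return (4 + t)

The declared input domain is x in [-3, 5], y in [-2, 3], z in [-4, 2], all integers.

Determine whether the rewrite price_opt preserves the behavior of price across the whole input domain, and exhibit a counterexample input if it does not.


Although local variable names differ; and constant usage differs; and arithmetic usage differs, 378/378 inputs agree.
verdict: equivalent


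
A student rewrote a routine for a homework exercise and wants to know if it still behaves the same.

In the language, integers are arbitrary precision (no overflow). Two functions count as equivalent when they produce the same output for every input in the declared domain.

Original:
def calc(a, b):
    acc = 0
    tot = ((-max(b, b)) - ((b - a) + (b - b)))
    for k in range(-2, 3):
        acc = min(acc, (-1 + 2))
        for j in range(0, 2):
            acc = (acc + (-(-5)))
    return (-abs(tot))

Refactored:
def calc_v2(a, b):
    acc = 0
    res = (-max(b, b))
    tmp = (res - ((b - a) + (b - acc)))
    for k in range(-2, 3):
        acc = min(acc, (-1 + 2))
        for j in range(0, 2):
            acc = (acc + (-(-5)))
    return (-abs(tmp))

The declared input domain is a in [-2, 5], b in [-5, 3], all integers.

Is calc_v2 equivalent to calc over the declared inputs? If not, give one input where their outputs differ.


These are not equivalent — on a=-2, b=-5 the outputs split (-8 vs -13).
calc: acc = 0; tot = 8; [k=-2]; acc = 0; [j=0]; acc = 5; [j=1]; acc = 10; [k=-1]; acc = 1; [j=0]; acc = 6; [j=1]; acc = 11; [k=0]; acc = 1; [j=0]; acc = 6; [j=1]; acc = 11; [k=1]; acc = 1; [j=0]; acc = 6; [j=1]; acc = 11; [k=2]; acc = 1; [j=0]; acc = 6; [j=1]; acc = 11; return -8
calc_v2: acc = 0; res = 5; tmp = 13; [k=-2]; acc = 0; [j=0]; acc = 5; [j=1]; acc = 10; [k=-1]; acc = 1; [j=0]; acc = 6; [j=1]; acc = 11; [k=0]; acc = 1; [j=0]; acc = 6; [j=1]; acc = 11; [k=1]; acc = 1; [j=0]; acc = 6; [j=1]; acc = 11; [k=2]; acc = 1; [j=0]; acc = 6; [j=1]; acc = 11; return -13
verdict: not equivalent; witness: a=-2, b=-5


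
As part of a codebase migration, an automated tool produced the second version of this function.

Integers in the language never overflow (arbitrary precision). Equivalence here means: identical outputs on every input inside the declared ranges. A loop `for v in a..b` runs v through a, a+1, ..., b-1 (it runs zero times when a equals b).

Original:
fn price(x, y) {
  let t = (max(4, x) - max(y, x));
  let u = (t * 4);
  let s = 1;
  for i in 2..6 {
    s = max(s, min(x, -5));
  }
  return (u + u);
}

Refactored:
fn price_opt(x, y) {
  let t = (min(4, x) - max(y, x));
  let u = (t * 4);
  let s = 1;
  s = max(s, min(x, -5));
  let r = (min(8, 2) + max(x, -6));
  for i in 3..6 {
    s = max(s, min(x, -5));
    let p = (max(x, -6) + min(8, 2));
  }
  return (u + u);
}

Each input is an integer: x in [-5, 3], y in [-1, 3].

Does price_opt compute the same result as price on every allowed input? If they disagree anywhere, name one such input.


Evaluate both at x=-5, y=-1.
price: t=5, then u=20, then s=1, then (i=2), then s=1, then (i=3), then s=1, then (i=4), then s=1, then (i=5), then s=1, then returns 40
price_opt: t=-4, then u=-16, then s=1, then s=1, then r=-3, then (i=3), then s=1, then p=-3, then (i=4), then s=1, then p=-3, then (i=5), then s=1, then p=-3, then returns -32
40 != -32, so the rewrite changes behavior.
verdict: not equivalent; witness: x=-5, y=-1


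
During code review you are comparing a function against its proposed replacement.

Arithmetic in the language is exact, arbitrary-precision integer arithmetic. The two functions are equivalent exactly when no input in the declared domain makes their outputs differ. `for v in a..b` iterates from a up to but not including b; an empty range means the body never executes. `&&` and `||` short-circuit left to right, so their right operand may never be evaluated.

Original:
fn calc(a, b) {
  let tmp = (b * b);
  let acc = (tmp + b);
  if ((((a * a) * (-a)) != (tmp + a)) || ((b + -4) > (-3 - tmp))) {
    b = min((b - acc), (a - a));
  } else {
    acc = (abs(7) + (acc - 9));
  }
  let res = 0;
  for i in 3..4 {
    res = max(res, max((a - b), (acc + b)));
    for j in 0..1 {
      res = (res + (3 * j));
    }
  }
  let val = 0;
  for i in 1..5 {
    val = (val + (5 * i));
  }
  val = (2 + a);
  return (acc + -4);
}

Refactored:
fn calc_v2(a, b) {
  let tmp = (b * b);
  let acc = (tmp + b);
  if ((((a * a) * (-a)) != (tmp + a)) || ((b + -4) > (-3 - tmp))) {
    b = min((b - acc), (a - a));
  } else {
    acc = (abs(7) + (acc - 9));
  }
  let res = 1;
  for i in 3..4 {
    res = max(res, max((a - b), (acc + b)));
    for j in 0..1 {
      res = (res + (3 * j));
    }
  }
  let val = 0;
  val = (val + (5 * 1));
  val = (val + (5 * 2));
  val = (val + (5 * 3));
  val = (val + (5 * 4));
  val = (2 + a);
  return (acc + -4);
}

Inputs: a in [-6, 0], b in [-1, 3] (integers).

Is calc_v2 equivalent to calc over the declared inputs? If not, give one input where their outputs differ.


Equivalent. The one real change (`0` became `1`) has no effect anywhere in the declared ranges.
Across all 35 domain points the two functions coincide.
Tracing a=-1, b=1: calc: tmp = 1; acc = 2; ((((a * a) * (-a)) != (tmp + a)) || ((b + -4) > (-3 - tmp))) -> true; b = -1; res = 0; [i=3]; res = 1; [j=0]; res = 1; val = 0; [i=1]; val = 5; [i=2]; val = 15; [i=3]; val = 30; [i=4]; val = 50; val = 1; return -2 | calc_v2: tmp = 1; acc = 2; ((((a * a) * (-a)) != (tmp + a)) || ((b + -4) > (-3 - tmp))) -> true; b = -1; res = 1; [i=3]; res = 1; [j=0]; res = 1; val = 0; val = 5; val = 15; val = 30; val = 50; val = 1; return -2 — matching result -2.
verdict: equivalent


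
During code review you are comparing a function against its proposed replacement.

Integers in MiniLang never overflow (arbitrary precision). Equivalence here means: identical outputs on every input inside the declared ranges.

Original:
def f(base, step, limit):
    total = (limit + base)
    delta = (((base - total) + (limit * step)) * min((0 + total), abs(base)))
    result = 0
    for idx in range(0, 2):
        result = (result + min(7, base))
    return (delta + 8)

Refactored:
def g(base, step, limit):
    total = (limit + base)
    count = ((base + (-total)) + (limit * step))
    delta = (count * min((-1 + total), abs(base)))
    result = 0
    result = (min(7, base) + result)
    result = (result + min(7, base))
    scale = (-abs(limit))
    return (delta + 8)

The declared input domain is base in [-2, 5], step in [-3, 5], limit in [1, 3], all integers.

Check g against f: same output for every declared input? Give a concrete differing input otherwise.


Evaluate both at base=-2, step=-3, limit=1.
f: total = -1; delta = 4; result = 0; [idx=0]; result = -2; [idx=1]; result = -4; return 12
g: total = -1; count = -4; delta = 8; result = 0; result = -2; result = -4; scale = -1; return 16
12 and 16 differ, so these are not the same function on this domain.
verdict: not equivalent; witness: base=-2, step=-3, limit=1


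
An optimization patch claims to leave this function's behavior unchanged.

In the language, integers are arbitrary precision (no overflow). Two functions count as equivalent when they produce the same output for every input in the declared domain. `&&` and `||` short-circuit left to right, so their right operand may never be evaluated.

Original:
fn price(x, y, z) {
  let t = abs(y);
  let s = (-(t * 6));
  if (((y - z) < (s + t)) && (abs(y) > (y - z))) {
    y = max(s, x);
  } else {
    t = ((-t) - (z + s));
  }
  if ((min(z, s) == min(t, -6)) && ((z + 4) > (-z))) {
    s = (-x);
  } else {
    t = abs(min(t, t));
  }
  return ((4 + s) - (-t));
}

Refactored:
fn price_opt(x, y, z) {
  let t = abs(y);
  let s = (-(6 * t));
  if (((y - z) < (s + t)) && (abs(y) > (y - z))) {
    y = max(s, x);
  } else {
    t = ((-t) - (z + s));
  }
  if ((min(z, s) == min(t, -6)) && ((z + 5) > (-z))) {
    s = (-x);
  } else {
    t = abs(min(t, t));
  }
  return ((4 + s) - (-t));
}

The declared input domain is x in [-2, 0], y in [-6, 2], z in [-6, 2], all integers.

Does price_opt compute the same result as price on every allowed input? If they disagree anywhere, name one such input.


Take x=-2, y=-1, z=-2.
price: t := 1 | s := -6 | (((y - z) < (s + t)) && (abs(y) > (y - z))): false | t := 7 | ((min(z, s) == min(t, -6)) && ((z + 4) > (-z))): false | t := 7 | result 5
price_opt: t := 1 | s := -6 | (((y - z) < (s + t)) && (abs(y) > (y - z))): false | t := 7 | ((min(z, s) == min(t, -6)) && ((z + 5) > (-z))): true | s := 2 | result 13
5 != 13, so the rewrite changes behavior.
verdict: not equivalent; witness: x=-2, y=-1, z=-2


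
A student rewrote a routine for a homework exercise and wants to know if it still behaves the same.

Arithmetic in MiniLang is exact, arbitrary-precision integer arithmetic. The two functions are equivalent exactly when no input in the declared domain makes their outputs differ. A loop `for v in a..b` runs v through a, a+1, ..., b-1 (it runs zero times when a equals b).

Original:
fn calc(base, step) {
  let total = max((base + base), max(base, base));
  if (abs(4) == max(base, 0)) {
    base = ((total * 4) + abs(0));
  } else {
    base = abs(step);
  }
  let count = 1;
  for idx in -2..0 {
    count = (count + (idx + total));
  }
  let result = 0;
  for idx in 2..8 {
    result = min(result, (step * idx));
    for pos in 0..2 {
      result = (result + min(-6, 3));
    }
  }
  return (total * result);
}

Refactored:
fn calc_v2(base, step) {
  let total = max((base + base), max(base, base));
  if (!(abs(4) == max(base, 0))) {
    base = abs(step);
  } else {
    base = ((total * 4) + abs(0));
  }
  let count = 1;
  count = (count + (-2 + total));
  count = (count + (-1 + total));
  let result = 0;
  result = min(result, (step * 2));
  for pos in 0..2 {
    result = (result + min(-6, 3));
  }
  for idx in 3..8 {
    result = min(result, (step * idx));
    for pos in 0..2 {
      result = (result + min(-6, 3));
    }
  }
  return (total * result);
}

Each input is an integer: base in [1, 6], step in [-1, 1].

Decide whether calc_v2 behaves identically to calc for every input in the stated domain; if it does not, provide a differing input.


Behavior is preserved: although min/max/abs usage differs; also loop structure differs; also statement counts differ; also constant usage differs; also arithmetic usage differs; also boolean connective usage differs, the outputs never diverge.
One worked example (base=2, step=1) — calc: total = 4; (abs(4) == max(base, 0)) -> false; base = 1; count = 1; [idx=-2]; count = 3; [idx=-1]; count = 6; result = 0; [idx=2]; result = 0; [pos=0]; result = -6; [pos=1]; result = -12; [idx=3]; result = -12; [pos=0]; result = -18; [pos=1]; result = -24; [idx=4]; result = -24; [pos=0]; result = -30; [pos=1]; result = -36; [idx=5]; result = -36; [pos=0]; result = -42; [pos=1]; result = -48; [idx=6]; result = -48; [pos=0]; result = -54; [pos=1]; result = -60; [idx=7]; result = -60; [pos=0]; result = -66; [pos=1]; result = -72; return -288; calc_v2: total = 4; (!(abs(4) == max(base, 0))) -> true; base = 1; count = 1; count = 3; count = 6; result = 0; result = 0; [pos=0]; result = -6; [pos=1]; result = -12; [idx=3]; result = -12; [pos=0]; result = -18; [pos=1]; result = -24; [idx=4]; result = -24; [pos=0]; result = -30; [pos=1]; result = -36; [idx=5]; result = -36; [pos=0]; result = -42; [pos=1]; result = -48; [idx=6]; result = -48; [pos=0]; result = -54; [pos=1]; result = -60; [idx=7]; result = -60; [pos=0]; result = -66; [pos=1]; result = -72; return -288; agreement on -288.
Across all 18 domain points the two functions coincide.
verdict: equivalent


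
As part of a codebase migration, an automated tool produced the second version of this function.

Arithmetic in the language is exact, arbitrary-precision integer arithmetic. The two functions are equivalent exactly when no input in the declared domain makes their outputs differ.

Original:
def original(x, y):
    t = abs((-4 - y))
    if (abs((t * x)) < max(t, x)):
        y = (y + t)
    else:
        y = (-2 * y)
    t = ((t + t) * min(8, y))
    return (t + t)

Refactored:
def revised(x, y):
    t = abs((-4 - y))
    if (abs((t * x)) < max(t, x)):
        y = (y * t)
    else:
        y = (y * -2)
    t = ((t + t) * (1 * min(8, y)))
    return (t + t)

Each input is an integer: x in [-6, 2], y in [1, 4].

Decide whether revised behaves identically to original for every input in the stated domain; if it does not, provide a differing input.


There is a counterexample at x=0, y=1: 120 on one side, 100 on the other.
original: t=5, then (abs((t * x)) < max(t, x)) is true, then y=6, then t=60, then returns 120
revised: t=5, then (abs((t * x)) < max(t, x)) is true, then y=5, then t=50, then returns 100
verdict: not equivalent; witness: x=0, y=1


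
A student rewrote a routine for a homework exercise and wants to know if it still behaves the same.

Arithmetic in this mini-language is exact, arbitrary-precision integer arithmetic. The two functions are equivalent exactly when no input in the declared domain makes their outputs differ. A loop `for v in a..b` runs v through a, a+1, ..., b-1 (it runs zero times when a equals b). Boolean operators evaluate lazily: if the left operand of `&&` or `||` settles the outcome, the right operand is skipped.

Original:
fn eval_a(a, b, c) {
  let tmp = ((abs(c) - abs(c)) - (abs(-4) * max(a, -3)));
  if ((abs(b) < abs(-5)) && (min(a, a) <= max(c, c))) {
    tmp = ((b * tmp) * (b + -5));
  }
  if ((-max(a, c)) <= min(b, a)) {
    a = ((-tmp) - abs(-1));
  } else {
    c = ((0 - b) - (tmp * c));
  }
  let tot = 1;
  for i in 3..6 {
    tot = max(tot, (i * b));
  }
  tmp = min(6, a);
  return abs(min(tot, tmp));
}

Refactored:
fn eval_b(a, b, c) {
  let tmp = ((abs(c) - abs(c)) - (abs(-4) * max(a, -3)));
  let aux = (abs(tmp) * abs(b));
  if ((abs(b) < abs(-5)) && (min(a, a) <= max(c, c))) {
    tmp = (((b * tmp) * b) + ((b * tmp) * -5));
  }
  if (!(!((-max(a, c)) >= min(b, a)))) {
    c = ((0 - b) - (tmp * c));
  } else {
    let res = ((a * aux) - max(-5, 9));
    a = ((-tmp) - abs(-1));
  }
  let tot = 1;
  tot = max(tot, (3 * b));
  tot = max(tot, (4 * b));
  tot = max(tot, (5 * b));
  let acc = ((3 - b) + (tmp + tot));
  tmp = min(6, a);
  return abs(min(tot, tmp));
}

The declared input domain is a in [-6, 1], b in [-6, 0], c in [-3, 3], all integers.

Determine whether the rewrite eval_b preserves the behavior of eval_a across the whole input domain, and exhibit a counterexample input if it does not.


Evaluate both at a=-3, b=-3, c=3.
eval_a: tmp becomes 12; next ((abs(b) < abs(-5)) && (min(a, a) <= max(c, c))) evaluates to true; next tmp becomes 288; next ((-max(a, c)) <= min(b, a)) evaluates to true; next a becomes -289; next tot becomes 1; next at i=3:; next tot becomes 1; next at i=4:; next tot becomes 1; next at i=5:; next tot becomes 1; next tmp becomes -289; next final value 289
eval_b: tmp becomes 12; next aux becomes 36; next ((abs(b) < abs(-5)) && (min(a, a) <= max(c, c))) evaluates to true; next tmp becomes 288; next (!(!((-max(a, c)) >= min(b, a)))) evaluates to true; next c becomes -861; next tot becomes 1; next tot becomes 1; next tot becomes 1; next tot becomes 1; next acc becomes 295; next tmp becomes -3; next final value 3
289 != 3, so the rewrite changes behavior.
verdict: not equivalent; witness: a=-3, b=-3, c=3


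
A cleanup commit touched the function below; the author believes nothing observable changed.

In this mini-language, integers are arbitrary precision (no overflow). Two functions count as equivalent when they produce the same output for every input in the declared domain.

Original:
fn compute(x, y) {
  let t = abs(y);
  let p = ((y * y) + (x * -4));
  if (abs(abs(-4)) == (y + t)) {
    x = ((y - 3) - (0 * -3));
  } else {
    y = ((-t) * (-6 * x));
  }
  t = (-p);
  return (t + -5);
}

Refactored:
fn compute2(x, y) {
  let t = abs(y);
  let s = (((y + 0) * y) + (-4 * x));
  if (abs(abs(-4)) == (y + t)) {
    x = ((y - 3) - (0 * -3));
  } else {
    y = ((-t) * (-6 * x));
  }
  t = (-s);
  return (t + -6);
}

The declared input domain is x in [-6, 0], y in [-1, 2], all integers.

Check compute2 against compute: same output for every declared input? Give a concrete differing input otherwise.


These are not equivalent — on x=-6, y=-1 the outputs split (-30 vs -31).
compute: t = 1; p = 25; (abs(abs(-4)) == (y + t)) -> false; y = -36; t = -25; return -30
compute2: t = 1; s = 25; (abs(abs(-4)) == (y + t)) -> false; y = -36; t = -25; return -31
verdict: not equivalent; witness: x=-6, y=-1


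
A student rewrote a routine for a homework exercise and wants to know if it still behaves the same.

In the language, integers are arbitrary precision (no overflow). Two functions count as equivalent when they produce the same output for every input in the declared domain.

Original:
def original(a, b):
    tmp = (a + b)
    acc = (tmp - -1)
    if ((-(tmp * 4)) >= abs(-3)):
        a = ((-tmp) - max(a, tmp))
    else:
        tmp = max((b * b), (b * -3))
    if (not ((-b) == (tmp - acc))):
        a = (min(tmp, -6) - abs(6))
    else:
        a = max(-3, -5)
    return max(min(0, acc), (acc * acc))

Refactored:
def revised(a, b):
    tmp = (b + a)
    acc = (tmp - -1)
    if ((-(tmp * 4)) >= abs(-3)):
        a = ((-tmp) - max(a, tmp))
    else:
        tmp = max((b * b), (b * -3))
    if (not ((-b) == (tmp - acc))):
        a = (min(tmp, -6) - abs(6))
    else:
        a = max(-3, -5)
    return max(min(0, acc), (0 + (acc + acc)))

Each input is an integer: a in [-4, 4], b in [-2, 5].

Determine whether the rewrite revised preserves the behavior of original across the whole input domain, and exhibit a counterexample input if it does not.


The rewrite breaks on a=-4, b=-2, where the results are 25 and -5.
original: tmp becomes -6; next acc becomes -5; next ((-(tmp * 4)) >= abs(-3)) evaluates to true; next a becomes 10; next (not ((-b) == (tmp - acc))) evaluates to true; next a becomes -12; next final value 25
revised: tmp becomes -6; next acc becomes -5; next ((-(tmp * 4)) >= abs(-3)) evaluates to true; next a becomes 10; next (not ((-b) == (tmp - acc))) evaluates to true; next a becomes -12; next final value -5
verdict: not equivalent; witness: a=-4, b=-2


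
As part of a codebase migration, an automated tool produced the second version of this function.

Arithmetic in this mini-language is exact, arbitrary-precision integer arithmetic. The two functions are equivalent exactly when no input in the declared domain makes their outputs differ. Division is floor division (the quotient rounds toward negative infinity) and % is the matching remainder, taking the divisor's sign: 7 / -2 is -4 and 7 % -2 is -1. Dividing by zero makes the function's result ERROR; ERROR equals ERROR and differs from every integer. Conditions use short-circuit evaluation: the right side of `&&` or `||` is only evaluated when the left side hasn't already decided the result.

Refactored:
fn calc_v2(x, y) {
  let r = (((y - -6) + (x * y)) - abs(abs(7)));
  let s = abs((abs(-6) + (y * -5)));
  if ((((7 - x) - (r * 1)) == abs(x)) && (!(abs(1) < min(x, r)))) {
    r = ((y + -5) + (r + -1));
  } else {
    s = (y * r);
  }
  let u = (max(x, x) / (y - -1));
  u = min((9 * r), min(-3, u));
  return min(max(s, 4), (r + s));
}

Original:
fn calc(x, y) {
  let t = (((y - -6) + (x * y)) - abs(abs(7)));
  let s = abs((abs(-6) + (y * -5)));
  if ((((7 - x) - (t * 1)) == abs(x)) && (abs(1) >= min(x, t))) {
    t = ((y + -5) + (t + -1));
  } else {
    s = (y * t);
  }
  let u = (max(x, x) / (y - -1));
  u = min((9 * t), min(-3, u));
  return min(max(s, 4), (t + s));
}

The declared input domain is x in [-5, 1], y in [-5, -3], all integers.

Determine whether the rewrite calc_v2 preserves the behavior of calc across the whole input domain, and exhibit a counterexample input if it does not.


Comparing the listings, the differences include: comparison usage differs; and boolean connective usage differs; and local variable names differ.
Spot check at x=-5, y=-5 — calc: t = 19; s = 31; ((((7 - x) - (t * 1)) == abs(x)) && (abs(1) >= min(x, t))) -> false; s = -95; u = 1; u = -3; return -76. calc_v2: r = 19; s = 31; ((((7 - x) - (r * 1)) == abs(x)) && (!(abs(1) < min(x, r)))) -> false; s = -95; u = 1; u = -3; return -76. Both give -76.
An exhaustive pass over the 21 declared inputs shows identical outputs.
verdict: equivalent


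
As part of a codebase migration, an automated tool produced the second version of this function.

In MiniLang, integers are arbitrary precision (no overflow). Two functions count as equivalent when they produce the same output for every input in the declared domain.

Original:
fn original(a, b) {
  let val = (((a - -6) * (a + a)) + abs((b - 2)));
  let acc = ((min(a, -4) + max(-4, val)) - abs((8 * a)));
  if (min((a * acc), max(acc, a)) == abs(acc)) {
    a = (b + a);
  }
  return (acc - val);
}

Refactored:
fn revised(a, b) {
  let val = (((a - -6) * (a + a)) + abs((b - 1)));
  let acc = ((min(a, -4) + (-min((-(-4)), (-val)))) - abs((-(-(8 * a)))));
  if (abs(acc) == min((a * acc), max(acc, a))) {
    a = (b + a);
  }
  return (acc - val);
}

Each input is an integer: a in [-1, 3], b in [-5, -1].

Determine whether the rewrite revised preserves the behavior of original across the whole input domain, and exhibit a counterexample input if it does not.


Consider the input a=-1, b=-4.
original: val=-4, then acc=-16, then (min((a * acc), max(acc, a)) == abs(acc)) is false, then returns -12
revised: val=-5, then acc=-16, then (abs(acc) == min((a * acc), max(acc, a))) is false, then returns -11
-12 != -11, so the rewrite changes behavior.
verdict: not equivalent; witness: a=-1, b=-4


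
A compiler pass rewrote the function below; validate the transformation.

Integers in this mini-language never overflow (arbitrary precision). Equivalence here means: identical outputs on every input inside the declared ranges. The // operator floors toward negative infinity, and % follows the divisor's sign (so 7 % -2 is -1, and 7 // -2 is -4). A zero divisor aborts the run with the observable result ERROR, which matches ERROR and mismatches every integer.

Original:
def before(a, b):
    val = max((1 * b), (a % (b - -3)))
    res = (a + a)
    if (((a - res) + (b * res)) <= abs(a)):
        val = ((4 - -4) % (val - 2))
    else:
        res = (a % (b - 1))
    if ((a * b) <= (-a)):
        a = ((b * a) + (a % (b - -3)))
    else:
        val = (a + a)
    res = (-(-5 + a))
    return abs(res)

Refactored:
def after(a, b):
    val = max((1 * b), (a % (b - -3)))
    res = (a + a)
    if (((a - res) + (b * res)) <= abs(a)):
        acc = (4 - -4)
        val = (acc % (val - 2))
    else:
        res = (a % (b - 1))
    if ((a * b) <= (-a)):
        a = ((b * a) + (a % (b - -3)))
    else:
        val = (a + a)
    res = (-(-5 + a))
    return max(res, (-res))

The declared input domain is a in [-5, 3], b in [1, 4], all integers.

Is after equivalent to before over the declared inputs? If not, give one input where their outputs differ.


Changes here: min/max/abs usage differs, local variable names differ, statement counts differ; the full 36-point sweep finds no disagreement.
verdict: equivalent


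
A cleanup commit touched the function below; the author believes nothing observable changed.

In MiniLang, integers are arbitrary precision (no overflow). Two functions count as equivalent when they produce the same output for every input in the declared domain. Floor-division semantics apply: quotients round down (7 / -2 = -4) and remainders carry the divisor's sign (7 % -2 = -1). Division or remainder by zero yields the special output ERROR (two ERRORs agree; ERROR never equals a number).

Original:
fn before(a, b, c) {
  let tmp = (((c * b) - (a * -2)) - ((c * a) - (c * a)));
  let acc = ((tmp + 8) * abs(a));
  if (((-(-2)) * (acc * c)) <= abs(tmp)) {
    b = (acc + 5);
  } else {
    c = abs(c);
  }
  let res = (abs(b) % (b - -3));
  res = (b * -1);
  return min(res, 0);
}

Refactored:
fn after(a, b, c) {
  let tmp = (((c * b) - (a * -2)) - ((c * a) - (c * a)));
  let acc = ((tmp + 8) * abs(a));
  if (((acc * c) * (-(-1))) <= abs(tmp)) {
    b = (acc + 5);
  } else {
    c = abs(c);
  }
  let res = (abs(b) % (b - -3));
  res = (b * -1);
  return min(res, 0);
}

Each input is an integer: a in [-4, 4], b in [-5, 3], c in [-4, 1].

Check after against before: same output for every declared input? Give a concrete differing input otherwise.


Run the pair on a=-4, b=1, c=1.
before: tmp=-7, then acc=4, then (((-(-2)) * (acc * c)) <= abs(tmp)) is false, then c=1, then res=1, then res=-1, then returns -1
after: tmp=-7, then acc=4, then (((acc * c) * (-(-1))) <= abs(tmp)) is true, then b=9, then res=9, then res=-9, then returns -9
-1 and -9 differ, so these are not the same function on this domain.
verdict: not equivalent; witness: a=-4, b=1, c=1
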